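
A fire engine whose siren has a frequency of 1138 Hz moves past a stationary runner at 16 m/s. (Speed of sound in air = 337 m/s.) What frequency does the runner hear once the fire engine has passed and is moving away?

1086 Hz

Receding: f₂ = f · v/(v + v_s) = 1138 × 337/353 ≈ 1086 Hz.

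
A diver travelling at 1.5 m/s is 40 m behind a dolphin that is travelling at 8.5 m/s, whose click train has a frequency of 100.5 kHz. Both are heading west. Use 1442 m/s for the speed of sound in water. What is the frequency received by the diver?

100.0 kHz

The diver is behind, so the dolphin is moving away from it while the diver is moving toward the dolphin.
General Doppler shift: f' = f · (v + v_o)/(v + v_s).
f' = 100.5 × (1442 + 1.5)/(1442 + 8.5) = 100.5 × 1443.5/1450.5 ≈ 100.0 kHz.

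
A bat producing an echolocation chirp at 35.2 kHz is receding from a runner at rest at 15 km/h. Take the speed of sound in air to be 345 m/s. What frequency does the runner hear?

15 km/h = 4.167 m/s.
Moving source, stationary observer: f' = f · v/(v + v_s) since the source is receding.
f' = 35.2 × 345/(345 + 4.167) = 35.2 × 345/349.2 ≈ 34.8 kHz.

34.8 kHz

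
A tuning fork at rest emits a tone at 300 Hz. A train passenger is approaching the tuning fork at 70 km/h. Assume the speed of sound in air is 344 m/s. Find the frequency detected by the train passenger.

317 Hz

70 km/h = 19.44 m/s.
Only the observer moves, toward the source, so f' = f · (v + v_o)/v.
f' = 300 × (344 + 19.44)/344 = 300 × 363.44/344 ≈ 317 Hz.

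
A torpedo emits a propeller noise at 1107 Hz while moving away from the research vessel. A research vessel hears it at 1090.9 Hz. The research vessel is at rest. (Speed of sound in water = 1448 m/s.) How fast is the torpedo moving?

21.4 m/s

f' = f · v/(v + v_s) ⇒ v_s = v · |1 − f/f'|.
v_s = 1448 × |1 − 1107/1090.9| = 1448 × 0.01476 ≈ 21.4 m/s.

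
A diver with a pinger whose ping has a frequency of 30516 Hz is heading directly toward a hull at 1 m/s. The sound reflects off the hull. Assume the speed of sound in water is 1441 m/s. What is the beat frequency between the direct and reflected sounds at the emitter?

42.4 Hz

The hull receives the sound from a moving source: f₁ = f₀ · v/(v − v_e) = 30516 × 1441/1440 ≈ 30537.2 Hz.
On the return leg the diver with a pinger is a moving observer: f₂ = f₁ · (v + v_e)/v = 30537.2 × 1442/1441 ≈ 30558.4 Hz.
Equivalently f₂ = f₀ · (v + v_e)/(v − v_e).
Beat against the emitted tone: |f₂ − f₀| = 2v_e·f₀/(v − v_e) = 2 × 1 × 30516/1440 ≈ 42.4 Hz.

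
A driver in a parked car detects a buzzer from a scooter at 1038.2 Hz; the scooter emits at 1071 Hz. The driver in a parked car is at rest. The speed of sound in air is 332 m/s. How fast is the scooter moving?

10.5 m/s

f' < f, so the scooter is receding.
f' = f · v/(v + v_s) ⇒ v_s = v · |1 − f/f'|.
v_s = 332 × |1 − 1071/1038.2| = 332 × 0.03159 ≈ 10.5 m/s.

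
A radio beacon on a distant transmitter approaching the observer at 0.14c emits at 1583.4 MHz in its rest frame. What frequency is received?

Relativistic Doppler for frequency: f' = f₀ · √((1 + β)/(1 − β)).
f' = 1583.4 × √(1.1400/0.8600) = 1583.4 × 1.15134 ≈ 1823.0 MHz.

1823.0 MHz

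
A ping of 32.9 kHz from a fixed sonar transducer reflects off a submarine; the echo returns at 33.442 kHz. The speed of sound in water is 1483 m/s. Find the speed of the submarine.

12.1 m/s

Double Doppler shift off a moving reflector: f₂ = f₀ · (v + u)/(v − u) (u > 0 toward emitter).
Rearranging, u = v · (f₂ − f₀)/(f₂ + f₀) = 1483 × 0.542/66.342 ≈ 12.1 m/s.
So the submarine is moving at 12.1 m/s toward the emitter.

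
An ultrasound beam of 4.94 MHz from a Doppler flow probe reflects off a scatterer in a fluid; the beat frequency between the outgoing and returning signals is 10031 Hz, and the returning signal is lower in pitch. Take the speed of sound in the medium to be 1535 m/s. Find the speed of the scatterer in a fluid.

Double Doppler shift off a moving reflector: f₂ = f₀ · (v + u)/(v − u) (u > 0 toward emitter).
Returning signal is lower, so f₂ = f₀ − Δf = 4940000 − 10031 = 4929969 Hz.
Rearranging, u = v · (f₂ − f₀)/(f₂ + f₀) = 1535 × -10031/9869969 ≈ -1.56 m/s.
So the scatterer in a fluid is moving at 1.56 m/s away from the emitter.

1.56 m/s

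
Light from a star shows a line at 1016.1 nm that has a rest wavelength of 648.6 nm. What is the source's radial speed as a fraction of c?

λ'/λ₀ = 1.5666 > 1 (redshift), so the source is receding.
λ'/λ₀ = √((1 + β)/(1 − β)) for a receding source ⇒ β = (r² − 1)/(r² + 1) with r = λ'/λ₀.
β = (2.4543 − 1)/(2.4543 + 1) ≈ 0.421.

0.421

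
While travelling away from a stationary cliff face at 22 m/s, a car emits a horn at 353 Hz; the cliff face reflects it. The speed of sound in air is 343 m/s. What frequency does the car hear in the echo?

The cliff face receives the sound from a moving source: f₁ = f₀ · v/(v + v_e) = 353 × 343/365 ≈ 332 Hz.
On the return leg the car is a moving observer: f₂ = f₁ · (v − v_e)/v = 332 × 321/343 ≈ 310 Hz.
Equivalently f₂ = f₀ · (v − v_e)/(v + v_e).

310 Hz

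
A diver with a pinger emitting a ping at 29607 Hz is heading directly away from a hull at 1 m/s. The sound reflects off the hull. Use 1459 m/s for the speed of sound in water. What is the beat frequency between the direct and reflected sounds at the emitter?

40.6 Hz

The hull receives the sound from a moving source: f₁ = f₀ · v/(v + v_e) = 29607 × 1459/1460 ≈ 29586.7 Hz.
On the return leg the diver with a pinger is a moving observer: f₂ = f₁ · (v − v_e)/v = 29586.7 × 1458/1459 ≈ 29566.4 Hz.
Beat against the emitted tone: |f₂ − f₀| = 2v_e·f₀/(v + v_e) = 2 × 1 × 29607/1460 ≈ 40.6 Hz.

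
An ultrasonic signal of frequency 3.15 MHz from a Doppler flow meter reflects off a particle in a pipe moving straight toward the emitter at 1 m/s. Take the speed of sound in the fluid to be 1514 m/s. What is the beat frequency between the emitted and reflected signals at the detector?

4164 Hz

At the particle in a pipe (a moving observer), f₁ = f₀ · (v + u)/v = 3.15 × 1515/1514 ≈ 3.15208 MHz.
On reflection it acts as a source moving toward the stationary detector: f₂ = f₁ · v/(v − u) = 3.15208 × 1514/1513 ≈ 3.15416 MHz.
Equivalently f₂ = f₀ · (v + u)/(v − u).
Beat frequency (with f₀ = 3150000 Hz): |f₂ − f₀| = 2u·f₀/(v − u) = 2 × 1 × 3150000/1513 ≈ 4164 Hz.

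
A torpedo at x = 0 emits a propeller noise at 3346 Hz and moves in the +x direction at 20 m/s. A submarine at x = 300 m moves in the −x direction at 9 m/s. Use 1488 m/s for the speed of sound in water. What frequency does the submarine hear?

3412 Hz

The observer lies on the +x side, so the source is heading toward the observer and the observer is heading toward the source.
With source approaching and observer approaching, f' = f · (v + v_o)/(v − v_s).
f' = 3346 × (1488 + 9)/(1488 − 20) = 3346 × 1497/1468 ≈ 3412 Hz.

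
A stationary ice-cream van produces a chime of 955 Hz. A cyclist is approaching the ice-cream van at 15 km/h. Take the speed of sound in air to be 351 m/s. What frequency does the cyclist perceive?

966 Hz

15 km/h = 4.167 m/s.
Only the observer moves, toward the source, so f' = f · (v + v_o)/v.
f' = 955 × (351 + 4.167)/351 = 955 × 355.17/351 ≈ 966 Hz.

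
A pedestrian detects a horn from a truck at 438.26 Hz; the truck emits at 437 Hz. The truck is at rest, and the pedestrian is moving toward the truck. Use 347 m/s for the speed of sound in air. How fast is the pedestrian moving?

f' = f · (v + v_o)/v ⇒ v_o = v · |f'/f − 1|.
v_o = 347 × |438.26/437 − 1| = 347 × 0.002883 ≈ 1.00 m/s.

1.00 m/s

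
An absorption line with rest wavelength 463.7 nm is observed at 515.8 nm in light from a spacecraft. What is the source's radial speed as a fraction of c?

0.106

λ'/λ₀ = 1.1124 > 1 (redshift), so the source is receding.
λ'/λ₀ = √((1 + β)/(1 − β)) for a receding source ⇒ β = (r² − 1)/(r² + 1) with r = λ'/λ₀.
β = (1.2373 − 1)/(1.2373 + 1) ≈ 0.106.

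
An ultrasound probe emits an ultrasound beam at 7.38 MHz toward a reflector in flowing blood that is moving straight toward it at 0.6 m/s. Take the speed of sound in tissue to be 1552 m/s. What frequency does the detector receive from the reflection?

At the reflector in flowing blood (a moving observer), f₁ = f₀ · (v + u)/v = 7.38 × 1552.6/1552 ≈ 7.383 MHz.
The reflection then acts as a moving source: f₂ = f₁ · v/(v − u) ≈ 7.386 MHz.

7.386 MHz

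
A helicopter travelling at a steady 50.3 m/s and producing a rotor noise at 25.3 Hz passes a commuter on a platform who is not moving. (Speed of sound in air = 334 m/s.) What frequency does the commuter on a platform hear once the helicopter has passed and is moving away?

22.0 Hz

Receding: f₂ = f · v/(v + v_s) = 25.3 × 334/384.3 ≈ 22.0 Hz.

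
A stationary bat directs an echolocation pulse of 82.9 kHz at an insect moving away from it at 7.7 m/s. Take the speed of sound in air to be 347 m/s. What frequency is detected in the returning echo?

79.3 kHz

At the insect (a moving observer), f₁ = f₀ · (v − u)/v = 82.9 × 339.3/347 ≈ 81.1 kHz.
The reflection then acts as a moving source: f₂ = f₁ · v/(v + u) ≈ 79.3 kHz.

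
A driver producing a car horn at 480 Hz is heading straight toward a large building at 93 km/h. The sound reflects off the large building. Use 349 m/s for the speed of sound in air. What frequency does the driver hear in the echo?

93 km/h = 25.83 m/s.
The large building receives the sound from a moving source: f₁ = f₀ · v/(v − v_e) = 480 × 349/323.17 ≈ 518 Hz.
On the return leg the driver is a moving observer: f₂ = f₁ · (v + v_e)/v = 518 × 374.83/349 ≈ 557 Hz.
Equivalently f₂ = f₀ · (v + v_e)/(v − v_e).

557 Hz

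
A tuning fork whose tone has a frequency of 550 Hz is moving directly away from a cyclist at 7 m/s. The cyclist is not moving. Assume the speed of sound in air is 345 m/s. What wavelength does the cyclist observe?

64.0 cm

Moving source, stationary observer: f' = f · v/(v + v_s) since the source is receding.
f' = 550 × 345/(345 + 7) ≈ 539 Hz.
λ' = v/f' = 345/539.062 ≈ 64.0 cm.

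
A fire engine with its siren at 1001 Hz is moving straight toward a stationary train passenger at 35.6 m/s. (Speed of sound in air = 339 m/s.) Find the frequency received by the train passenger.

Moving source, stationary observer: f' = f · v/(v − v_s) since the source is approaching.
f' = 1001 × 339/(339 − 35.6) = 1001 × 339/303.4 ≈ 1118 Hz.

1118 Hz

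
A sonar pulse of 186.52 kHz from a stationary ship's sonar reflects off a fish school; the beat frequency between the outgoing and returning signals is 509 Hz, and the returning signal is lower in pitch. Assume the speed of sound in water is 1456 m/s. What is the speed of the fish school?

1.99 m/s

Double Doppler shift off a moving reflector: f₂ = f₀ · (v + u)/(v − u) (u > 0 toward emitter).
Returning signal is lower, so f₂ = f₀ − Δf = 186520 − 509 = 186011 Hz.
Rearranging, u = v · (f₂ − f₀)/(f₂ + f₀) = 1456 × -509/372531 ≈ -1.99 m/s.
So the fish school is moving at 1.99 m/s away from the emitter.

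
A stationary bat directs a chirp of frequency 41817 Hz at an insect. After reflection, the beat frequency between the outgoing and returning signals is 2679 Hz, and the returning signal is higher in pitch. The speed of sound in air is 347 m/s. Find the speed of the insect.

10.8 m/s

Double Doppler shift off a moving reflector: f₂ = f₀ · (v + u)/(v − u) (u > 0 toward emitter).
Returning signal is higher, so f₂ = f₀ + Δf = 41817 + 2679 = 44496 Hz.
Rearranging, u = v · (f₂ − f₀)/(f₂ + f₀) = 347 × 2679/86313 ≈ 10.8 m/s.
So the insect is moving at 10.8 m/s toward the emitter.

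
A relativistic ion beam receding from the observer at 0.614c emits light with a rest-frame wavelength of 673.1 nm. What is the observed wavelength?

Relativistic Doppler for wavelength: λ' = λ₀ · √((1 + β)/(1 − β)).
λ' = 673.1 × √(1.6140/0.3860) = 673.1 × 2.04483 ≈ 1376.4 nm.

1376.4 nm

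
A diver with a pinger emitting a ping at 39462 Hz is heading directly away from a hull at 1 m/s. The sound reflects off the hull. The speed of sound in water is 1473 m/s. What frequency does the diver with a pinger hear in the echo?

39408 Hz

The hull receives the sound from a moving source: f₁ = f₀ · v/(v + v_e) = 39462 × 1473/1474 ≈ 39435 Hz.
On the return leg the diver with a pinger is a moving observer: f₂ = f₁ · (v − v_e)/v = 39435 × 1472/1473 ≈ 39408 Hz.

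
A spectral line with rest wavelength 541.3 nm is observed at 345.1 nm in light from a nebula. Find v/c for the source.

λ'/λ₀ = 0.6375 < 1 (blueshift), so the source is approaching.
λ'/λ₀ = √((1 − β)/(1 + β)) for an approaching source ⇒ β = (1 − r²)/(1 + r²) with r = λ'/λ₀.
β = (1 − 0.4065)/(1 + 0.4065) ≈ 0.422.

0.422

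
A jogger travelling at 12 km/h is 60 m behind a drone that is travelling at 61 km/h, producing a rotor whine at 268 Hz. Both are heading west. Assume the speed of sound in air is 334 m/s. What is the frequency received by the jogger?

258 Hz

61 km/h = 16.94 m/s; 12 km/h = 3.333 m/s.
The jogger is behind, so the drone is moving away from it while the jogger is moving toward the drone.
General Doppler shift: f' = f · (v + v_o)/(v + v_s).
f' = 268 × (334 + 3.333)/(334 + 16.94) = 268 × 337.33/350.94 ≈ 258 Hz.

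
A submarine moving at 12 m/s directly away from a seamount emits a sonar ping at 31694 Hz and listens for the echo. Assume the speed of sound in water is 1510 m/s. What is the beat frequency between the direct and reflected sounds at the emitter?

500 Hz

The seamount receives the sound from a moving source: f₁ = f₀ · v/(v + v_e) = 31694 × 1510/1522 ≈ 31444 Hz.
On the return leg the submarine is a moving observer: f₂ = f₁ · (v − v_e)/v = 31444 × 1498/1510 ≈ 31194 Hz.
Equivalently f₂ = f₀ · (v − v_e)/(v + v_e).
Beat against the emitted tone: |f₂ − f₀| = 2v_e·f₀/(v + v_e) = 2 × 12 × 31694/1522 ≈ 500 Hz.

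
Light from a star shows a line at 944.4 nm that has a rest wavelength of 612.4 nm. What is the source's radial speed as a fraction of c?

0.408

λ'/λ₀ = 1.5421 > 1 (redshift), so the source is receding.
λ'/λ₀ = √((1 + β)/(1 − β)) for a receding source ⇒ β = (r² − 1)/(r² + 1) with r = λ'/λ₀.
β = (2.3782 − 1)/(2.3782 + 1) ≈ 0.408.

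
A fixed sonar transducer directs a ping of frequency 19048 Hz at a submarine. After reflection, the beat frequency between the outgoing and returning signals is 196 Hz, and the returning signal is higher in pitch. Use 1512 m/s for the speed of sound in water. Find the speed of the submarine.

7.7 m/s

Double Doppler shift off a moving reflector: f₂ = f₀ · (v + u)/(v − u) (u > 0 toward emitter).
Returning signal is higher, so f₂ = f₀ + Δf = 19048 + 196 = 19244 Hz.
Rearranging, u = v · (f₂ − f₀)/(f₂ + f₀) = 1512 × 196/38292 ≈ 7.7 m/s.
So the submarine is moving at 7.7 m/s toward the emitter.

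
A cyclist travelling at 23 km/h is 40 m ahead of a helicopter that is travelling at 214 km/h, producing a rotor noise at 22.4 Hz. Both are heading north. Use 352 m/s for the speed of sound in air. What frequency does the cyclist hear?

214 km/h = 59.44 m/s; 23 km/h = 6.389 m/s.
The cyclist is ahead, so the helicopter is moving toward it while the cyclist is moving away from the helicopter.
Both move, so f' = f · (v − v_o)/(v − v_s).
f' = 22.4 × (352 − 6.389)/(352 − 59.44) = 22.4 × 345.61/292.56 ≈ 26.5 Hz.

26.5 Hz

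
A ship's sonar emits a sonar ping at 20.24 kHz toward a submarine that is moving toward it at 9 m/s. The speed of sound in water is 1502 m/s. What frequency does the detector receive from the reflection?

At the submarine (a moving observer), f₁ = f₀ · (v + u)/v = 20.24 × 1511/1502 ≈ 20.4 kHz.
On reflection it acts as a source moving toward the stationary detector: f₂ = f₁ · v/(v − u) = 20.4 × 1502/1493 ≈ 20.5 kHz.

20.5 kHz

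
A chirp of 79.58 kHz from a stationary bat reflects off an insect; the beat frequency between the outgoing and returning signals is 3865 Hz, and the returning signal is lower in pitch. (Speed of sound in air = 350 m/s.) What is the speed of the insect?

Double Doppler shift off a moving reflector: f₂ = f₀ · (v + u)/(v − u) (u > 0 toward emitter).
Returning signal is lower, so f₂ = f₀ − Δf = 79580 − 3865 = 75715 Hz.
Rearranging, u = v · (f₂ − f₀)/(f₂ + f₀) = 350 × -3865/155295 ≈ -8.7 m/s.
So the insect is moving at 8.7 m/s away from the emitter.

8.7 m/s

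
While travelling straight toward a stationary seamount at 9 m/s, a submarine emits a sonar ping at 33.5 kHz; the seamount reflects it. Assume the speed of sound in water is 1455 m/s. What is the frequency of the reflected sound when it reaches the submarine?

33.9 kHz

The seamount receives the sound from a moving source: f₁ = f₀ · v/(v − v_e) = 33.5 × 1455/1446 ≈ 33.7 kHz.
On the return leg the submarine is a moving observer: f₂ = f₁ · (v + v_e)/v = 33.7 × 1464/1455 ≈ 33.9 kHz.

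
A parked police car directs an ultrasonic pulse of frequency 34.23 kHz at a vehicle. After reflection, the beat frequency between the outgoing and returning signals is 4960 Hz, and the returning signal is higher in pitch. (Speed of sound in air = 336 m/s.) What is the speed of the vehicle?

22.7 m/s

Double Doppler shift off a moving reflector: f₂ = f₀ · (v + u)/(v − u) (u > 0 toward emitter).
Returning signal is higher, so f₂ = f₀ + Δf = 34230 + 4960 = 39190 Hz.
Rearranging, u = v · (f₂ − f₀)/(f₂ + f₀) = 336 × 4960/73420 ≈ 22.7 m/s.
So the vehicle is moving at 22.7 m/s toward the emitter.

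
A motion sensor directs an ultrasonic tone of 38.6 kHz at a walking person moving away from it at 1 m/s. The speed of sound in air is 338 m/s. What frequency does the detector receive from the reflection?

The walking person first receives the wave as a moving observer: f₁ = f₀ · (v − u)/v = 38.6 × (338 − 1)/338 ≈ 38.5 kHz.
On reflection it acts as a source moving away from the stationary detector: f₂ = f₁ · v/(v + u) = 38.5 × 338/339 ≈ 38.4 kHz.

38.4 kHz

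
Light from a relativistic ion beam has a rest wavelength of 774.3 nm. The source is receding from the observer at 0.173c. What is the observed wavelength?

Relativistic Doppler for wavelength: λ' = λ₀ · √((1 + β)/(1 − β)).
λ' = 774.3 × √(1.1730/0.8270) = 774.3 × 1.19096 ≈ 922.2 nm.

922.2 nm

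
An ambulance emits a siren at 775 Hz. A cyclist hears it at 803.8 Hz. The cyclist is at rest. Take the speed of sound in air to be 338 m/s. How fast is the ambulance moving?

f' > f, so the ambulance is approaching.
f' = f · v/(v − v_s) ⇒ v_s = v · |1 − f/f'|.
v_s = 338 × |1 − 775/803.8| = 338 × 0.03583 ≈ 12.1 m/s.

12.1 m/s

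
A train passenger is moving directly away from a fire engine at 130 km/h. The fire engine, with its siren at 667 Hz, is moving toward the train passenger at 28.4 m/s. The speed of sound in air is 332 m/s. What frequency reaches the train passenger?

650 Hz

130 km/h = 36.11 m/s.
Both move, so f' = f · (v − v_o)/(v − v_s).
f' = 667 × (332 − 36.11)/(332 − 28.4) = 667 × 295.89/303.6 ≈ 650 Hz.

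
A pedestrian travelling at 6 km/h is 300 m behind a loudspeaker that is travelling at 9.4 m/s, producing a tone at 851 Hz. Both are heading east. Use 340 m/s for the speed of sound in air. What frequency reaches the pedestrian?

6 km/h = 1.667 m/s.
The pedestrian is behind, so the loudspeaker is moving away from it while the pedestrian is moving toward the loudspeaker.
General Doppler shift: f' = f · (v + v_o)/(v + v_s).
f' = 851 × (340 + 1.667)/(340 + 9.4) = 851 × 341.67/349.4 ≈ 832 Hz.

832 Hz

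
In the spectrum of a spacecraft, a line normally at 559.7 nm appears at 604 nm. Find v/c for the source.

λ'/λ₀ = 1.0791 > 1 (redshift), so the source is receding.
λ'/λ₀ = √((1 + β)/(1 − β)) for a receding source ⇒ β = (r² − 1)/(r² + 1) with r = λ'/λ₀.
β = (1.1646 − 1)/(1.1646 + 1) ≈ 0.076.

0.076c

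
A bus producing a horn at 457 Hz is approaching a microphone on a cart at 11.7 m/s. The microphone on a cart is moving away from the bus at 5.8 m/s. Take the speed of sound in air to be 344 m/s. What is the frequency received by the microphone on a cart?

465 Hz

General Doppler shift: f' = f · (v − v_o)/(v − v_s).
f' = 457 × (344 − 5.8)/(344 − 11.7) = 457 × 338.2/332.3 ≈ 465 Hz.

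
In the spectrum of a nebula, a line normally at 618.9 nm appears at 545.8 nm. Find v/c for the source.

0.125

λ'/λ₀ = 0.8819 < 1 (blueshift), so the source is approaching.
λ'/λ₀ = √((1 − β)/(1 + β)) for an approaching source ⇒ β = (1 − r²)/(1 + r²) with r = λ'/λ₀.
β = (1 − 0.7777)/(1 + 0.7777) ≈ 0.125.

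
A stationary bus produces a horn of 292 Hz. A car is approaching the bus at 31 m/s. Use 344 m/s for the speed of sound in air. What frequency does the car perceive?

318 Hz

Moving observer, stationary source: f' = f · (v + v_o)/v.
f' = 292 × (344 + 31)/344 = 292 × 375/344 ≈ 318 Hz.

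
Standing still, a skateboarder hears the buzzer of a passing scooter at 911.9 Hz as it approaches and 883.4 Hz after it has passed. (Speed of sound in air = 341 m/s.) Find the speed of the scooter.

5.4 m/s

f₁/f₂ = (v + v_s)/(v − v_s), so v_s = v · (f₁ − f₂)/(f₁ + f₂).
v_s = 341 × (911.9 − 883.4)/(911.9 + 883.4) = 341 × 28.5/1795.3 ≈ 5.4 m/s.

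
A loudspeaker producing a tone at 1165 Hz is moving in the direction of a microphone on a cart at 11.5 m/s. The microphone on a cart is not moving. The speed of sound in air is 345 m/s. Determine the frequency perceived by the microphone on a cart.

1205 Hz

Moving source, stationary observer: f' = f · v/(v − v_s) since the source is approaching.
f' = 1165 × 345/(345 − 11.5) = 1165 × 345/333.5 ≈ 1205 Hz.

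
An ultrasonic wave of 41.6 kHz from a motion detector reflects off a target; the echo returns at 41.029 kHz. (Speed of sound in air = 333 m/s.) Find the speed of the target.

2.30 m/s

Double Doppler shift off a moving reflector: f₂ = f₀ · (v + u)/(v − u) (u > 0 toward emitter).
Rearranging, u = v · (f₂ − f₀)/(f₂ + f₀) = 333 × -0.571/82.629 ≈ -2.30 m/s.
So the target is moving at 2.30 m/s away from the emitter.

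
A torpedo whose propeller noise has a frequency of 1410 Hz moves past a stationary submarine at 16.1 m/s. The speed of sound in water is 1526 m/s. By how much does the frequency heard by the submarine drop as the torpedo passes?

29.8 Hz

Approaching: f₁ = f · v/(v − v_s) = 1410 × 1526/1509.9 ≈ 1425.0 Hz.
Receding: f₂ = f · v/(v + v_s) = 1410 × 1526/1542.1 ≈ 1395.3 Hz.
Drop: f₁ − f₂ = 2f·v·v_s/(v² − v_s²) = 2 × 1410 × 1526 × 16.1/(1526² − 16.1²) ≈ 29.8 Hz.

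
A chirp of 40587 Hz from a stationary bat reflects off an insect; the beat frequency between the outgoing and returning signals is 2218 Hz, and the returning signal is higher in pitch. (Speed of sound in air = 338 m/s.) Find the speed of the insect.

Double Doppler shift off a moving reflector: f₂ = f₀ · (v + u)/(v − u) (u > 0 toward emitter).
Returning signal is higher, so f₂ = f₀ + Δf = 40587 + 2218 = 42805 Hz.
Rearranging, u = v · (f₂ − f₀)/(f₂ + f₀) = 338 × 2218/83392 ≈ 9.0 m/s.
So the insect is moving at 9.0 m/s toward the emitter.

9.0 m/s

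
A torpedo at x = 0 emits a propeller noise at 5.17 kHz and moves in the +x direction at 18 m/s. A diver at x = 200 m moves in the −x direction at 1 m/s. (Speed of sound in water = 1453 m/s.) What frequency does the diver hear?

The observer lies on the +x side, so the source is heading toward the observer and the observer is heading toward the source.
Both move, so f' = f · (v + v_o)/(v − v_s).
f' = 5.17 × (1453 + 1)/(1453 − 18) = 5.17 × 1454/1435 ≈ 5.24 kHz.

5.24 kHz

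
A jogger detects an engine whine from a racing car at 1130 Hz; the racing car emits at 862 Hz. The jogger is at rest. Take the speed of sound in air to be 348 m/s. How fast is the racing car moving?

f' > f, so the racing car is approaching.
f' = f · v/(v − v_s) ⇒ v_s = v · |1 − f/f'|.
v_s = 348 × |1 − 862/1130| = 348 × 0.2372 ≈ 83 m/s.

83 m/s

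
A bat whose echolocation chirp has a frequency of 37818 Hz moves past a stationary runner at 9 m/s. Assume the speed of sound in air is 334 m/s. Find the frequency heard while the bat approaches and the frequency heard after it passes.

38865 Hz approaching; 36826 Hz receding

Approaching: f₁ = f · v/(v − v_s) = 37818 × 334/325 ≈ 38865 Hz.
Receding: f₂ = f · v/(v + v_s) = 37818 × 334/343 ≈ 36826 Hz.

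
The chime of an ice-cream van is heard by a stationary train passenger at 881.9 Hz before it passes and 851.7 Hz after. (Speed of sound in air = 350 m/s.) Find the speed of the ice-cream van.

6.1 m/s

f₁/f₂ = (v + v_s)/(v − v_s), so v_s = v · (f₁ − f₂)/(f₁ + f₂).
v_s = 350 × (881.9 − 851.7)/(881.9 + 851.7) = 350 × 30.2/1733.6 ≈ 6.1 m/s.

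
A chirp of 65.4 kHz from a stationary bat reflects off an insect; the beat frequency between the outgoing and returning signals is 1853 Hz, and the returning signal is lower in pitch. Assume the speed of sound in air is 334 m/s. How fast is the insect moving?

Double Doppler shift off a moving reflector: f₂ = f₀ · (v + u)/(v − u) (u > 0 toward emitter).
Returning signal is lower, so f₂ = f₀ − Δf = 65400 − 1853 = 63547 Hz.
Rearranging, u = v · (f₂ − f₀)/(f₂ + f₀) = 334 × -1853/128947 ≈ -4.8 m/s.
So the insect is moving at 4.8 m/s away from the emitter.

4.8 m/s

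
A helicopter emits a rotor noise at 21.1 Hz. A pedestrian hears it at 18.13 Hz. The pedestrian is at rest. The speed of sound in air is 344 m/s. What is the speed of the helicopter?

56 m/s

f' < f, so the helicopter is receding.
f' = f · v/(v + v_s) ⇒ v_s = v · |1 − f/f'|.
v_s = 344 × |1 − 21.1/18.13| = 344 × 0.1638 ≈ 56 m/s.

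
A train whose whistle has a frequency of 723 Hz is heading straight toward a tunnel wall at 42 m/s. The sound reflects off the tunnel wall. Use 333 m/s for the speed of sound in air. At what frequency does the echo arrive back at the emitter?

932 Hz

The tunnel wall receives the sound from a moving source: f₁ = f₀ · v/(v − v_e) = 723 × 333/291 ≈ 827 Hz.
On the return leg the train is a moving observer: f₂ = f₁ · (v + v_e)/v = 827 × 375/333 ≈ 932 Hz.
Equivalently f₂ = f₀ · (v + v_e)/(v − v_e).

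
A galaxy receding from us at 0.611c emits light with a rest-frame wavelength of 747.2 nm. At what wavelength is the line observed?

1520.6 nm

Relativistic Doppler for wavelength: λ' = λ₀ · √((1 + β)/(1 − β)).
λ' = 747.2 × √(1.6110/0.3890) = 747.2 × 2.03504 ≈ 1520.6 nm.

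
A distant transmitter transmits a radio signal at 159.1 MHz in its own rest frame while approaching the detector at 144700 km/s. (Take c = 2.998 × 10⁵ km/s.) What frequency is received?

β = v/c = 144700/299800 = 0.4827.
Relativistic Doppler for frequency: f' = f₀ · √((1 + β)/(1 − β)).
f' = 159.1 × √(1.4827/0.5173) = 159.1 × 1.69289 ≈ 269.3 MHz.

269.3 MHz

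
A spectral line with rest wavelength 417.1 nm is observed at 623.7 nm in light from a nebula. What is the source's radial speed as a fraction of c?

λ'/λ₀ = 1.4953 > 1 (redshift), so the source is receding.
λ'/λ₀ = √((1 + β)/(1 − β)) for a receding source ⇒ β = (r² − 1)/(r² + 1) with r = λ'/λ₀.
β = (2.2360 − 1)/(2.2360 + 1) ≈ 0.382.

0.382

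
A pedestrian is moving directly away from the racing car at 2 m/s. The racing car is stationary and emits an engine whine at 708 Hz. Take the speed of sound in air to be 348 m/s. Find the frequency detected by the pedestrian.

704 Hz

Moving observer, stationary source: f' = f · (v − v_o)/v.
f' = 708 × (348 − 2)/348 = 708 × 346/348 ≈ 704 Hz.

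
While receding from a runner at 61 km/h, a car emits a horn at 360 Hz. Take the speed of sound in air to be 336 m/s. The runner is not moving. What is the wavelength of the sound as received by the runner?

61 km/h = 16.94 m/s.
With the source moving away from a stationary observer, f' = f · v/(v + v_s).
f' = 360 × 336/(336 + 16.94) ≈ 343 Hz.
λ' = v/f' = 336/342.717 ≈ 98.0 cm.

98.0 cm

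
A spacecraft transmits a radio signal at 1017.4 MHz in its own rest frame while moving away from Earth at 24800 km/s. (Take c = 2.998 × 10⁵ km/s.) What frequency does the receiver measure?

936.4 MHz

β = v/c = 24800/299800 = 0.0827.
Relativistic Doppler for frequency: f' = f₀ · √((1 − β)/(1 + β)).
f' = 1017.4 × √(0.9173/1.0827) = 1017.4 × 0.92043 ≈ 936.4 MHz.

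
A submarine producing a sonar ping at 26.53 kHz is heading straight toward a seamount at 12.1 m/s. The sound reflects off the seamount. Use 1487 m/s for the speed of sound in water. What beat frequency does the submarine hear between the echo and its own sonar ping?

The seamount receives the sound from a moving source: f₁ = f₀ · v/(v − v_e) = 26.53 × 1487/1474.9 ≈ 26.748 kHz.
On the return leg the submarine is a moving observer: f₂ = f₁ · (v + v_e)/v = 26.748 × 1499.1/1487 ≈ 26.965 kHz.
Beat against the emitted tone (with f₀ = 26530 Hz): |f₂ − f₀| = 2v_e·f₀/(v − v_e) = 2 × 12.1 × 26530/1474.9 ≈ 435 Hz.

435 Hz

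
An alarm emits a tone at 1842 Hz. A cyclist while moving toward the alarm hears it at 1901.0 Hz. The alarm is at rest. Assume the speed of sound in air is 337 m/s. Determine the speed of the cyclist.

10.8 m/s

f' = f · (v + v_o)/v ⇒ v_o = v · |f'/f − 1|.
v_o = 337 × |1901.0/1842 − 1| = 337 × 0.03203 ≈ 10.8 m/s.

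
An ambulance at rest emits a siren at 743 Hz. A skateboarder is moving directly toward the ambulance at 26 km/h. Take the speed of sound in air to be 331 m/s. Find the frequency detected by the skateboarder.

26 km/h = 7.222 m/s.
Only the observer moves, toward the source, so f' = f · (v + v_o)/v.
f' = 743 × (331 + 7.222)/331 = 743 × 338.22/331 ≈ 759 Hz.

759 Hz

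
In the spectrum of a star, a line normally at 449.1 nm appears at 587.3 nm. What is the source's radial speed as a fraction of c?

λ'/λ₀ = 1.3077 > 1 (redshift), so the source is receding.
λ'/λ₀ = √((1 + β)/(1 − β)) for a receding source ⇒ β = (r² − 1)/(r² + 1) with r = λ'/λ₀.
β = (1.7101 − 1)/(1.7101 + 1) ≈ 0.262.

0.262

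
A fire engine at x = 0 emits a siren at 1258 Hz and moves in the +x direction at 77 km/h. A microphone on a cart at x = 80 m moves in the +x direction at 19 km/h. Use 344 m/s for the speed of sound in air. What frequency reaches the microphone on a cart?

1321 Hz

77 km/h = 21.39 m/s; 19 km/h = 5.278 m/s.
The observer lies on the +x side, so the source is heading toward the observer and the observer is heading away from the source.
General Doppler shift: f' = f · (v − v_o)/(v − v_s).
f' = 1258 × (344 − 5.278)/(344 − 21.39) = 1258 × 338.72/322.61 ≈ 1321 Hz.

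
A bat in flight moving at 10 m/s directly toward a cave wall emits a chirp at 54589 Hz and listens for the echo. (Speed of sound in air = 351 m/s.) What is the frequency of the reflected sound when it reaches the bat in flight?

The cave wall receives the sound from a moving source: f₁ = f₀ · v/(v − v_e) = 54589 × 351/341 ≈ 56190 Hz.
On the return leg the bat in flight is a moving observer: f₂ = f₁ · (v + v_e)/v = 56190 × 361/351 ≈ 57791 Hz.

57791 Hz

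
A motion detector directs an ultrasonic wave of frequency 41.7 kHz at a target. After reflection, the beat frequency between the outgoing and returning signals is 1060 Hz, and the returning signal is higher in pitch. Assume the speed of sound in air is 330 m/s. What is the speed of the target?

4.1 m/s

Double Doppler shift off a moving reflector: f₂ = f₀ · (v + u)/(v − u) (u > 0 toward emitter).
Returning signal is higher, so f₂ = f₀ + Δf = 41700 + 1060 = 42760 Hz.
Rearranging, u = v · (f₂ − f₀)/(f₂ + f₀) = 330 × 1060/84460 ≈ 4.1 m/s.
So the target is moving at 4.1 m/s toward the emitter.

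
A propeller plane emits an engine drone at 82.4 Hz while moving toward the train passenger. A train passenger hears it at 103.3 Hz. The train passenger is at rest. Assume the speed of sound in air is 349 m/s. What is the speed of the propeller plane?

f' = f · v/(v − v_s) ⇒ v_s = v · |1 − f/f'|.
v_s = 349 × |1 − 82.4/103.3| = 349 × 0.2023 ≈ 71 m/s.

71 m/s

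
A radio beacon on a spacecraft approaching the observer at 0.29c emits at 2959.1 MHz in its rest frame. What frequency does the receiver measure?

Relativistic Doppler for frequency: f' = f₀ · √((1 + β)/(1 − β)).
f' = 2959.1 × √(1.2900/0.7100) = 2959.1 × 1.34792 ≈ 3988.6 MHz.

3988.6 MHz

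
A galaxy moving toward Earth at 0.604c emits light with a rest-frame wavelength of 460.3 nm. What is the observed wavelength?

Relativistic Doppler for wavelength: λ' = λ₀ · √((1 − β)/(1 + β)).
λ' = 460.3 × √(0.3960/1.6040) = 460.3 × 0.49687 ≈ 228.7 nm.

228.7 nm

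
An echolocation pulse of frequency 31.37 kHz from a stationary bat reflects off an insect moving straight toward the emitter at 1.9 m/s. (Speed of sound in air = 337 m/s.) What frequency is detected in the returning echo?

31.7 kHz

The insect first receives the wave as a moving observer: f₁ = f₀ · (v + u)/v = 31.37 × (337 + 1.9)/337 ≈ 31.5 kHz.
On reflection it acts as a source moving toward the stationary detector: f₂ = f₁ · v/(v − u) = 31.5 × 337/335.1 ≈ 31.7 kHz.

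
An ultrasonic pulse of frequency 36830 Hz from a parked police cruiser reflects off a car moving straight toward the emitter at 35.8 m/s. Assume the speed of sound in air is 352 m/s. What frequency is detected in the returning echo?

The car first receives the wave as a moving observer: f₁ = f₀ · (v + u)/v = 36830 × (352 + 35.8)/352 ≈ 40576 Hz.
The reflection then acts as a moving source: f₂ = f₁ · v/(v − u) ≈ 45170 Hz.

45170 Hz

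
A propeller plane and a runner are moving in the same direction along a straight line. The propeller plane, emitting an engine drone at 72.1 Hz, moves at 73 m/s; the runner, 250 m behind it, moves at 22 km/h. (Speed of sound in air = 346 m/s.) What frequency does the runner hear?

61 Hz

22 km/h = 6.111 m/s.
The runner is behind, so the propeller plane is moving away from it while the runner is moving toward the propeller plane.
General Doppler shift: f' = f · (v + v_o)/(v + v_s).
f' = 72.1 × (346 + 6.111)/(346 + 73) = 72.1 × 352.11/419 ≈ 61 Hz.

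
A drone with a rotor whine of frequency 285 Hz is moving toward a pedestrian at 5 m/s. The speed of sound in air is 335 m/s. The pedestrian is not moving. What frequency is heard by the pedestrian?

289 Hz

Only the source moves, toward the listener, so f' = f · v/(v − v_s).
f' = 285 × 335/(335 − 5) = 285 × 335/330 ≈ 289 Hz.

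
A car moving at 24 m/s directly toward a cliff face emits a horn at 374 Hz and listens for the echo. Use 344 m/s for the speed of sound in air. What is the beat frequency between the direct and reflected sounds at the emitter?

56.1 Hz

The cliff face receives the sound from a moving source: f₁ = f₀ · v/(v − v_e) = 374 × 344/320 ≈ 402.1 Hz.
On the return leg the car is a moving observer: f₂ = f₁ · (v + v_e)/v = 402.1 × 368/344 ≈ 430.1 Hz.
Equivalently f₂ = f₀ · (v + v_e)/(v − v_e).
Beat against the emitted tone: |f₂ − f₀| = 2v_e·f₀/(v − v_e) = 2 × 24 × 374/320 ≈ 56.1 Hz.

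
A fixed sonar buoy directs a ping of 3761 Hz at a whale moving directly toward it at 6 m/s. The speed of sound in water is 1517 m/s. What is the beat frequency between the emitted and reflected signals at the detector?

At the whale (a moving observer), f₁ = f₀ · (v + u)/v = 3761 × 1523/1517 ≈ 3775.9 Hz.
The reflection then acts as a moving source: f₂ = f₁ · v/(v − u) ≈ 3790.9 Hz.
Beat frequency: |f₂ − f₀| = 2u·f₀/(v − u) = 2 × 6 × 3761/1511 ≈ 29.9 Hz.

29.9 Hz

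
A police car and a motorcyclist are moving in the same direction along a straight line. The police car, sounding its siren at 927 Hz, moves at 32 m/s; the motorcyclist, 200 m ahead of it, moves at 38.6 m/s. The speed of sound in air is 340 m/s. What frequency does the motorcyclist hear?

The motorcyclist is ahead, so the police car is moving toward it while the motorcyclist is moving away from the police car.
With source approaching and observer receding, f' = f · (v − v_o)/(v − v_s).
f' = 927 × (340 − 38.6)/(340 − 32) = 927 × 301.4/308 ≈ 907 Hz.

907 Hz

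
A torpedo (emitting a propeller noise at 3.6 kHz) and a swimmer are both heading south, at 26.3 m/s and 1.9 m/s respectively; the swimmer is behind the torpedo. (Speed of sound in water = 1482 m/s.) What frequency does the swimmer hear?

3.54 kHz

The swimmer is behind, so the torpedo is moving away from it while the swimmer is moving toward the torpedo.
With source receding and observer approaching, f' = f · (v + v_o)/(v + v_s).
f' = 3.6 × (1482 + 1.9)/(1482 + 26.3) = 3.6 × 1483.9/1508.3 ≈ 3.54 kHz.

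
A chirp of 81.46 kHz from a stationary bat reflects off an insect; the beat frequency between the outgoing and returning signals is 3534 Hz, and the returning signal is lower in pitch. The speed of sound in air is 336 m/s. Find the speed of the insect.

Double Doppler shift off a moving reflector: f₂ = f₀ · (v + u)/(v − u) (u > 0 toward emitter).
Returning signal is lower, so f₂ = f₀ − Δf = 81460 − 3534 = 77926 Hz.
Rearranging, u = v · (f₂ − f₀)/(f₂ + f₀) = 336 × -3534/159386 ≈ -7.4 m/s.
So the insect is moving at 7.4 m/s away from the emitter.

7.4 m/s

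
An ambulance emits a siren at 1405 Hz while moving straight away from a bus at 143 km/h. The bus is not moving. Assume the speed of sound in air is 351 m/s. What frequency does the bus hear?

143 km/h = 39.72 m/s.
Moving source, stationary observer: f' = f · v/(v + v_s) since the source is receding.
f' = 1405 × 351/(351 + 39.72) = 1405 × 351/390.7 ≈ 1262 Hz.

1262 Hz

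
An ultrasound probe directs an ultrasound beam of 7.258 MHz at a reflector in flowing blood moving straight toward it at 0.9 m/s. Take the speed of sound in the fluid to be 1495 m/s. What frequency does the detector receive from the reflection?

7.267 MHz

The reflector in flowing blood first receives the wave as a moving observer: f₁ = f₀ · (v + u)/v = 7.258 × (1495 + 0.9)/1495 ≈ 7.262 MHz.
The reflection then acts as a moving source: f₂ = f₁ · v/(v − u) ≈ 7.267 MHz.
Equivalently f₂ = f₀ · (v + u)/(v − u).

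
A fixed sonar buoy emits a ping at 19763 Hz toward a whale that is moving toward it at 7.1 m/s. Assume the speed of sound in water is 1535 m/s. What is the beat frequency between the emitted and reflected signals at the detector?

At the whale (a moving observer), f₁ = f₀ · (v + u)/v = 19763 × 1542.1/1535 ≈ 19854.4 Hz.
The reflection then acts as a moving source: f₂ = f₁ · v/(v − u) ≈ 19946.7 Hz.
Beat frequency: |f₂ − f₀| = 2u·f₀/(v − u) = 2 × 7.1 × 19763/1527.9 ≈ 184 Hz.

184 Hz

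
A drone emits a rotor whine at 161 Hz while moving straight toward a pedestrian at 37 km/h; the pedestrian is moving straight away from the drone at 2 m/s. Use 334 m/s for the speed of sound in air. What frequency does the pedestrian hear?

37 km/h = 10.28 m/s.
Both move, so f' = f · (v − v_o)/(v − v_s).
f' = 161 × (334 − 2)/(334 − 10.28) = 161 × 332/323.72 ≈ 165 Hz.

165 Hz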